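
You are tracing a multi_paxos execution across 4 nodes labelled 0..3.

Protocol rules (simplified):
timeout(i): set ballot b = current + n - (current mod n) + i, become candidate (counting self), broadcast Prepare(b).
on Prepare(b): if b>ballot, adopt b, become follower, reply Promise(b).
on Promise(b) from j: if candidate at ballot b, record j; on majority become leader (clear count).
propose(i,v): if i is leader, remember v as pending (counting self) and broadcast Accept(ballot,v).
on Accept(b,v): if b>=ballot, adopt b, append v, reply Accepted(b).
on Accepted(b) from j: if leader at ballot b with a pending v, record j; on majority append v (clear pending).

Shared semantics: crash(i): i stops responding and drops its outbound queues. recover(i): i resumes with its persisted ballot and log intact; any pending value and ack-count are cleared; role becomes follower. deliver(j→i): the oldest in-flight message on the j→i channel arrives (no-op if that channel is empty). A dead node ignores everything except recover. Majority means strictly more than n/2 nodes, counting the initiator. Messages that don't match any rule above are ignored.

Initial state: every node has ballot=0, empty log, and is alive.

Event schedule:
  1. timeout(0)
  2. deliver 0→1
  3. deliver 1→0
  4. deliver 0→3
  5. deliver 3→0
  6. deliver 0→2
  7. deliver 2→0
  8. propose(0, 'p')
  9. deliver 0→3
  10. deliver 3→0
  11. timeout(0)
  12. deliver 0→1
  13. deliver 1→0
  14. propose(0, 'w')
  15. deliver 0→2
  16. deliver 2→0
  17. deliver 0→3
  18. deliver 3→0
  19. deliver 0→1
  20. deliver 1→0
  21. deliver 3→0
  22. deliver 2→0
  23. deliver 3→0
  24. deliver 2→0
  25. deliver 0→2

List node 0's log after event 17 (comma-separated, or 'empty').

empty

after 1 — timeout(0): n0:cand/b4/[-]
after 2 — deliver 0→1: n1:foll/b4/[-]
after 3 — deliver 1→0: ·
after 4 — deliver 0→3: n3:foll/b4/[-]
after 5 — deliver 3→0: n0:lead/b4/[-]
after 6 — deliver 0→2: n2:foll/b4/[-]
after 7 — deliver 2→0: ·
after 8 — propose(0,'p'): ·
after 9 — deliver 0→3: n3:foll/b4/[p]
after 10 — deliver 3→0: ·
after 11 — timeout(0): n0:cand/b8/[-]
after 12 — deliver 0→1: n1:foll/b4/[p]
after 13 — deliver 1→0: ·
after 14 — propose(0,'w'): ·
after 15 — deliver 0→2: n2:foll/b4/[p]
after 16 — deliver 2→0: ·
after 17 — deliver 0→3: n3:foll/b8/[p]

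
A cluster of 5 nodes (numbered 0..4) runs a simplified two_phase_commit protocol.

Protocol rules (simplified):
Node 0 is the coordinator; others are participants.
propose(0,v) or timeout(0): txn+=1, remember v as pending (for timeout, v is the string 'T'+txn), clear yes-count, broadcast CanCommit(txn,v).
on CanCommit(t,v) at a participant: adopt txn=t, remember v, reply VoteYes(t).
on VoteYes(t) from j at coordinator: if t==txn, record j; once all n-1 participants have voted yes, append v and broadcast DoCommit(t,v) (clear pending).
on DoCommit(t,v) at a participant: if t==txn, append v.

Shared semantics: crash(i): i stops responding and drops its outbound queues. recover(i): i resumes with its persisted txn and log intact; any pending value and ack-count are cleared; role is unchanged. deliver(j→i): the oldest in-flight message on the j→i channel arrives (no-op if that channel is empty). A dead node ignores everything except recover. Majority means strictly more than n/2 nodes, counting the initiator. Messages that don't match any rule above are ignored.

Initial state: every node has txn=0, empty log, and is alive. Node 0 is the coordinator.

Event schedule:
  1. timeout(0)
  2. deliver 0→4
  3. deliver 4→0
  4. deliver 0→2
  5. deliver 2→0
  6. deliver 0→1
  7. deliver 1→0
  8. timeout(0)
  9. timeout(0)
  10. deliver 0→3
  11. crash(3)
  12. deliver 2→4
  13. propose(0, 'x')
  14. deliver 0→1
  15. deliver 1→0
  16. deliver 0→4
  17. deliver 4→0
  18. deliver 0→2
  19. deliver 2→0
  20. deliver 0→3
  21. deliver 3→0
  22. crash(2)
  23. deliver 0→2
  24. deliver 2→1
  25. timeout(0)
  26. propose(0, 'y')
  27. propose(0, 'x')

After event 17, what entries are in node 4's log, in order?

1. timeout(0):  <0:coor t1 ->
2. deliver 0→4:  <4:part t1 ->
3. deliver 4→0:  nop
4. deliver 0→2:  <2:part t1 ->
5. deliver 2→0:  nop
6. deliver 0→1:  <1:part t1 ->
7. deliver 1→0:  nop
8. timeout(0):  <0:coor t2 ->
9. timeout(0):  <0:coor t3 ->
10. deliver 0→3:  <3:part t1 ->
11. crash(3):  <3:✗part t1 ->
12. deliver 2→4:  nop
13. propose(0,'x'):  <0:coor t4 ->
14. deliver 0→1:  <1:part t2 ->
15. deliver 1→0:  nop
16. deliver 0→4:  <4:part t2 ->
17. deliver 4→0:  nop

empty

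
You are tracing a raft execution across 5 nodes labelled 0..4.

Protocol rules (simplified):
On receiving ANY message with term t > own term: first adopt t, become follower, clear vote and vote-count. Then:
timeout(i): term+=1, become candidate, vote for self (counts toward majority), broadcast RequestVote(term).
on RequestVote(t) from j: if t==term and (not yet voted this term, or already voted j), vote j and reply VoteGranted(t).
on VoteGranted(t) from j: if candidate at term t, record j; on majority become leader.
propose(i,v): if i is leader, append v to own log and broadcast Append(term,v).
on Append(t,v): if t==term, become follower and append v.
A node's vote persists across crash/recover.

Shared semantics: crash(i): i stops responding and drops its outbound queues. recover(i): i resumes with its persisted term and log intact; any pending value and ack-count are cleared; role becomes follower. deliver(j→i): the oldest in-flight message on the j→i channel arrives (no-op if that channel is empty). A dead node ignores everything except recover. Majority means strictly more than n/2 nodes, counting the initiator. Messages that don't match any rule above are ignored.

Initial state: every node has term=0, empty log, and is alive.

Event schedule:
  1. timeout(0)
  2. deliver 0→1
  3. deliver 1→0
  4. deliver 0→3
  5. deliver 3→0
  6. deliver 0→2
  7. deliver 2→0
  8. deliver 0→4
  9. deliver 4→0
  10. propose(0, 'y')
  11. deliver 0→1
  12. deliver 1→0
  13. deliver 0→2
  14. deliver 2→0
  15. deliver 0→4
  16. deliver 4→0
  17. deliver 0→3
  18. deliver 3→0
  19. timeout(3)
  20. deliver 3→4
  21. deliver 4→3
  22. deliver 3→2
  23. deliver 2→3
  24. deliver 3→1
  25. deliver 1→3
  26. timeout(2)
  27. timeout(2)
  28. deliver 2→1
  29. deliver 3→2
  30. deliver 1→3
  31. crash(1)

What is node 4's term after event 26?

1. timeout(0):  <0:cand t1 ->
2. deliver 0→1:  <1:foll t1 ->
3. deliver 1→0:  nop
4. deliver 0→3:  <3:foll t1 ->
5. deliver 3→0:  <0:lead t1 ->
6. deliver 0→2:  <2:foll t1 ->
7. deliver 2→0:  nop
8. deliver 0→4:  <4:foll t1 ->
9. deliver 4→0:  nop
10. propose(0,'y'):  <0:lead t1 y>
11. deliver 0→1:  <1:foll t1 y>
12. deliver 1→0:  nop
13. deliver 0→2:  <2:foll t1 y>
14. deliver 2→0:  nop
15. deliver 0→4:  <4:foll t1 y>
16. deliver 4→0:  nop
17. deliver 0→3:  <3:foll t1 y>
18. deliver 3→0:  nop
19. timeout(3):  <3:cand t2 y>
20. deliver 3→4:  <4:foll t2 y>
21. deliver 4→3:  nop
22. deliver 3→2:  <2:foll t2 y>
23. deliver 2→3:  <3:lead t2 y>
24. deliver 3→1:  <1:foll t2 y>
25. deliver 1→3:  nop
26. timeout(2):  <2:cand t3 y>

2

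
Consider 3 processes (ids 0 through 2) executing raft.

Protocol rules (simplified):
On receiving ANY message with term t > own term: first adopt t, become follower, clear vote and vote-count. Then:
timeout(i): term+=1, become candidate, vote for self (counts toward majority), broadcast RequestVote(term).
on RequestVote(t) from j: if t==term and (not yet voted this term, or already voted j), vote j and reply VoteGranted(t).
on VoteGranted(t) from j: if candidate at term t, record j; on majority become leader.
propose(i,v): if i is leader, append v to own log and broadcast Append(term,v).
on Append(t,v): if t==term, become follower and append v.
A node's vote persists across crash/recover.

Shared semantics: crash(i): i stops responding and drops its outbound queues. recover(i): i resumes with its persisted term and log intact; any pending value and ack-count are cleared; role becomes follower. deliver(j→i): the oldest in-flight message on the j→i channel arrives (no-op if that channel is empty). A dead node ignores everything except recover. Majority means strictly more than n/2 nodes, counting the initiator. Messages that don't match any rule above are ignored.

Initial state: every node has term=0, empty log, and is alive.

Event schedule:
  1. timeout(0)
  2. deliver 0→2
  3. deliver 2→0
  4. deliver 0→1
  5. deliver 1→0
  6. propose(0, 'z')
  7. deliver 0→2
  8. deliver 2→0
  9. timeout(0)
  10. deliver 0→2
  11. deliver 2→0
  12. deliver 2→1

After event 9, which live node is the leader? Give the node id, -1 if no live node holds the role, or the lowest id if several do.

[1] timeout(0) → N0(cand t1 [-])
[2] deliver 0→2 → N2(foll t1 [-])
[3] deliver 2→0 → N0(lead t1 [-])
[4] deliver 0→1 → N1(foll t1 [-])
[5] deliver 1→0 → ∅
[6] propose(0,'z') → N0(lead t1 [z])
[7] deliver 0→2 → N2(foll t1 [z])
[8] deliver 2→0 → ∅
[9] timeout(0) → N0(cand t2 [z])

-1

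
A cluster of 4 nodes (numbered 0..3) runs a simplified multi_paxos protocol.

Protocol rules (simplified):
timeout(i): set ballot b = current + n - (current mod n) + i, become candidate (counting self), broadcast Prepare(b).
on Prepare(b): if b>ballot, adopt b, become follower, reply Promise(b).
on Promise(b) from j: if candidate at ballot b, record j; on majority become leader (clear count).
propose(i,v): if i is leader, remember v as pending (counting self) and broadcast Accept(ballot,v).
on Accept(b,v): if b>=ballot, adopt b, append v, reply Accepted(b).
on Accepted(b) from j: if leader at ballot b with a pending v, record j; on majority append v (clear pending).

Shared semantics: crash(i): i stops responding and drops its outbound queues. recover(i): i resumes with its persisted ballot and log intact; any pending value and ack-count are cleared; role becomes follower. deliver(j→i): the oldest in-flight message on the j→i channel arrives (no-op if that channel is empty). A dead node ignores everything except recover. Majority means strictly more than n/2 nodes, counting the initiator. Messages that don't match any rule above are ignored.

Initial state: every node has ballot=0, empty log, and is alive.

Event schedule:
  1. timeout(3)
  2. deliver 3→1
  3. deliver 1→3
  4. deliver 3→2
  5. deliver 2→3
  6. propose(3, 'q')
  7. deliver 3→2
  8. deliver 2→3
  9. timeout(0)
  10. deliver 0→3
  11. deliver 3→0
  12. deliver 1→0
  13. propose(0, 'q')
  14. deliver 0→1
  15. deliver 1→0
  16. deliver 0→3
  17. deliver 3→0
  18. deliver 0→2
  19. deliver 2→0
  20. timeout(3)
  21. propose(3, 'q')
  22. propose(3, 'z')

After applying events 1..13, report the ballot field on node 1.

[1] timeout(3) → N3(cand b7 [-])
[2] deliver 3→1 → N1(foll b7 [-])
[3] deliver 1→3 → ∅
[4] deliver 3→2 → N2(foll b7 [-])
[5] deliver 2→3 → N3(lead b7 [-])
[6] propose(3,'q') → ∅
[7] deliver 3→2 → N2(foll b7 [q])
[8] deliver 2→3 → ∅
[9] timeout(0) → N0(cand b4 [-])
[10] deliver 0→3 → ∅
[11] deliver 3→0 → N0(foll b7 [-])
[12] deliver 1→0 → ∅
[13] propose(0,'q') → ∅

7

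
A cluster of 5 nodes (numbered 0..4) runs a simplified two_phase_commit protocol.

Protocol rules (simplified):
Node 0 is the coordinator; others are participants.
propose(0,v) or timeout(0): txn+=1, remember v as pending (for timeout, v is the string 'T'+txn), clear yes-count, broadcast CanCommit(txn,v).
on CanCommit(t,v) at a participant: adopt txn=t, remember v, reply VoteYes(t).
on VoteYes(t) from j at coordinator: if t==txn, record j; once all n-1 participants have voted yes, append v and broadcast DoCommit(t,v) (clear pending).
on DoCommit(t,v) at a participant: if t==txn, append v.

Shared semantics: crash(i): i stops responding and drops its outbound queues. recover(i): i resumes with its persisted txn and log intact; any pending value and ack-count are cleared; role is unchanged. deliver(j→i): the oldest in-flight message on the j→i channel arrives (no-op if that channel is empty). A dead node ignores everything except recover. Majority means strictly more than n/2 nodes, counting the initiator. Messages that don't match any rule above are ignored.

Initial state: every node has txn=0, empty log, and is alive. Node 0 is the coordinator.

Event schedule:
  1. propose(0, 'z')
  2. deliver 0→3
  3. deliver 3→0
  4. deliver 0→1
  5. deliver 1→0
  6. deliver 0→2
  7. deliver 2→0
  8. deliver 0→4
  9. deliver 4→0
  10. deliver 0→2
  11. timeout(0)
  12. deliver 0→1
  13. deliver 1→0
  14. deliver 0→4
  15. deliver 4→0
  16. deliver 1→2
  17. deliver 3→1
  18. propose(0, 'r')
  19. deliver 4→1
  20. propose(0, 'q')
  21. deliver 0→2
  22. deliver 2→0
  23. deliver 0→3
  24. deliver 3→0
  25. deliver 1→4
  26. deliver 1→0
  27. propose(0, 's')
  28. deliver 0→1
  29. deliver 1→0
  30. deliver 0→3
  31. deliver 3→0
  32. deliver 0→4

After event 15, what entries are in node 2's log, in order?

z

e1 propose(0,'z'): 0[coor,t=1,-]
e2 deliver 0→3: 3[part,t=1,-]
e3 deliver 3→0: ·
e4 deliver 0→1: 1[part,t=1,-]
e5 deliver 1→0: ·
e6 deliver 0→2: 2[part,t=1,-]
e7 deliver 2→0: ·
e8 deliver 0→4: 4[part,t=1,-]
e9 deliver 4→0: 0[coor,t=1,z]
e10 deliver 0→2: 2[part,t=1,z]
e11 timeout(0): 0[coor,t=2,z]
e12 deliver 0→1: 1[part,t=1,z]
e13 deliver 1→0: ·
e14 deliver 0→4: 4[part,t=1,z]
e15 deliver 4→0: ·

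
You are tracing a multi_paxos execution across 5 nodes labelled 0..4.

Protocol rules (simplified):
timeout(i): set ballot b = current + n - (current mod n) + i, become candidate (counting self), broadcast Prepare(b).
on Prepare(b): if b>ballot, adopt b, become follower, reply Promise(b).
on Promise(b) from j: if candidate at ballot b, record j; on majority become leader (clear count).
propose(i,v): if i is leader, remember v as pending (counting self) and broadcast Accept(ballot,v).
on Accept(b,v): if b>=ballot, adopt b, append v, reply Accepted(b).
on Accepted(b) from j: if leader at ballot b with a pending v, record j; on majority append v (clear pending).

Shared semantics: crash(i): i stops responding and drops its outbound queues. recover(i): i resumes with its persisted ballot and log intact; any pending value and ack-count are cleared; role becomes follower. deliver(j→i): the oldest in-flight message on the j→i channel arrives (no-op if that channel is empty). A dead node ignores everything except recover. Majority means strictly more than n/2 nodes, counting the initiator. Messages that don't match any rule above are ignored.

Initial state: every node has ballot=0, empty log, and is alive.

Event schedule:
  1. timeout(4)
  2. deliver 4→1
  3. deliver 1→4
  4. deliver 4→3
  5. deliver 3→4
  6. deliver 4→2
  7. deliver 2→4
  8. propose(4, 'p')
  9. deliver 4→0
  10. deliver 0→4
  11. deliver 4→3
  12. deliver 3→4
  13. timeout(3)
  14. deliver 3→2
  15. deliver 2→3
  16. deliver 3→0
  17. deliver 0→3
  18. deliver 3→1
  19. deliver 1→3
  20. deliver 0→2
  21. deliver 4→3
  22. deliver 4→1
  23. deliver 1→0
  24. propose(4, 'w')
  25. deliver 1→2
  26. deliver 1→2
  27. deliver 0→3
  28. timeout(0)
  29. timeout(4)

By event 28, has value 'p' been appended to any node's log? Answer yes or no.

e1 timeout(4): 4[cand,b=9,-]
e2 deliver 4→1: 1[foll,b=9,-]
e3 deliver 1→4: ·
e4 deliver 4→3: 3[foll,b=9,-]
e5 deliver 3→4: 4[lead,b=9,-]
e6 deliver 4→2: 2[foll,b=9,-]
e7 deliver 2→4: ·
e8 propose(4,'p'): ·
e9 deliver 4→0: 0[foll,b=9,-]
e10 deliver 0→4: ·
e11 deliver 4→3: 3[foll,b=9,p]
e12 deliver 3→4: ·
e13 timeout(3): 3[cand,b=13,p]
e14 deliver 3→2: 2[foll,b=13,-]
e15 deliver 2→3: ·
e16 deliver 3→0: 0[foll,b=13,-]
e17 deliver 0→3: 3[lead,b=13,p]
e18 deliver 3→1: 1[foll,b=13,-]
e19 deliver 1→3: ·
e20 deliver 0→2: ·
e21 deliver 4→3: ·
e22 deliver 4→1: ·
e23 deliver 1→0: ·
e24 propose(4,'w'): ·
e25 deliver 1→2: ·
e26 deliver 1→2: ·
e27 deliver 0→3: ·
e28 timeout(0): 0[cand,b=15,-]

yes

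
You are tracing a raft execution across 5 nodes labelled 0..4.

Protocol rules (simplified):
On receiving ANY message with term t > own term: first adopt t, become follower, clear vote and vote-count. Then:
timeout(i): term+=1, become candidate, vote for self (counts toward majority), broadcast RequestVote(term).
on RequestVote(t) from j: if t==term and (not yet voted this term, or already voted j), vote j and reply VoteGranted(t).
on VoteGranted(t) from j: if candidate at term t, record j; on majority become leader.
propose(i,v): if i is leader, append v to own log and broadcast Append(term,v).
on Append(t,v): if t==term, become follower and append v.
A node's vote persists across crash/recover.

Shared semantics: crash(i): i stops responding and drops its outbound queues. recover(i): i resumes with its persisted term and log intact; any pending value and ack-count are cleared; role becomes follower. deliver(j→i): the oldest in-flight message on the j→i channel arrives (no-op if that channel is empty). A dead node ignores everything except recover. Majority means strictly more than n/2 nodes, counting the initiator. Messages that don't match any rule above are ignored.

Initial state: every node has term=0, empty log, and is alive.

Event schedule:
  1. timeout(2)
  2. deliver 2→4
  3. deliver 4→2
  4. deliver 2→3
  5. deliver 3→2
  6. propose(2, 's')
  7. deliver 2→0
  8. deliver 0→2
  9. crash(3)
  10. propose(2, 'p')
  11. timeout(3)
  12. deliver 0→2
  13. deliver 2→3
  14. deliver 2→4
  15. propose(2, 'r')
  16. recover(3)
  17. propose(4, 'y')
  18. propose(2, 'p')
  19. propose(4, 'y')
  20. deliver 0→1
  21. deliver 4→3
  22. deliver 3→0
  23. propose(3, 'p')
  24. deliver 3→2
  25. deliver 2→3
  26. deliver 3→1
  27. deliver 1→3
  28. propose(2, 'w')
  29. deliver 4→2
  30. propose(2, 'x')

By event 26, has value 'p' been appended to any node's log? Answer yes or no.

e1 timeout(2): 2[cand,t=1,-]
e2 deliver 2→4: 4[foll,t=1,-]
e3 deliver 4→2: ·
e4 deliver 2→3: 3[foll,t=1,-]
e5 deliver 3→2: 2[lead,t=1,-]
e6 propose(2,'s'): 2[lead,t=1,s]
e7 deliver 2→0: 0[foll,t=1,-]
e8 deliver 0→2: ·
e9 crash(3): 3[✗foll,t=1,-]
e10 propose(2,'p'): 2[lead,t=1,s,p]
e11 timeout(3): ·
e12 deliver 0→2: ·
e13 deliver 2→3: ·
e14 deliver 2→4: 4[foll,t=1,s]
e15 propose(2,'r'): 2[lead,t=1,s,p,r]
e16 recover(3): 3[foll,t=1,-]
e17 propose(4,'y'): ·
e18 propose(2,'p'): 2[lead,t=1,s,p,r,p]
e19 propose(4,'y'): ·
e20 deliver 0→1: ·
e21 deliver 4→3: ·
e22 deliver 3→0: ·
e23 propose(3,'p'): ·
e24 deliver 3→2: ·
e25 deliver 2→3: 3[foll,t=1,s]
e26 deliver 3→1: ·

yes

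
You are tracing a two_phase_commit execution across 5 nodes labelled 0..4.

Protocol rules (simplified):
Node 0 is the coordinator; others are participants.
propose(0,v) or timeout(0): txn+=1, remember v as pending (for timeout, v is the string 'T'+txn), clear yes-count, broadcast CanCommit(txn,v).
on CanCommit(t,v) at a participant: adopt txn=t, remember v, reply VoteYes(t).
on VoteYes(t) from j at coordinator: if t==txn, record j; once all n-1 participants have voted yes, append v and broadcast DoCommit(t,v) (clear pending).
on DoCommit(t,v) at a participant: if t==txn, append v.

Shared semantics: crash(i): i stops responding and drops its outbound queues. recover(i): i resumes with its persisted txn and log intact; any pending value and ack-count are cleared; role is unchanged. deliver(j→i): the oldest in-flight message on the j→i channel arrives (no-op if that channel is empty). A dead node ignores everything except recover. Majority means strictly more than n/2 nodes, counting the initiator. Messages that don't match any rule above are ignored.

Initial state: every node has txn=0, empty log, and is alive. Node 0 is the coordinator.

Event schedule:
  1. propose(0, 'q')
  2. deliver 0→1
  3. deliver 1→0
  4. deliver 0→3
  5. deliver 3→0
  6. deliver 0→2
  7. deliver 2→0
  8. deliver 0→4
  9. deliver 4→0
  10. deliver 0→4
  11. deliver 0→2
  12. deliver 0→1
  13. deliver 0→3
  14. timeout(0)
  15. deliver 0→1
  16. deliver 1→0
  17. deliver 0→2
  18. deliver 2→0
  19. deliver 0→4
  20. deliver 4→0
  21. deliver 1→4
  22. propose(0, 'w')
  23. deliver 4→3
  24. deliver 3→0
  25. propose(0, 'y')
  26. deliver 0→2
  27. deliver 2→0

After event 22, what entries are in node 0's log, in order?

[1] propose(0,'q') → N0(coor t1 [-])
[2] deliver 0→1 → N1(part t1 [-])
[3] deliver 1→0 → ∅
[4] deliver 0→3 → N3(part t1 [-])
[5] deliver 3→0 → ∅
[6] deliver 0→2 → N2(part t1 [-])
[7] deliver 2→0 → ∅
[8] deliver 0→4 → N4(part t1 [-])
[9] deliver 4→0 → N0(coor t1 [q])
[10] deliver 0→4 → N4(part t1 [q])
[11] deliver 0→2 → N2(part t1 [q])
[12] deliver 0→1 → N1(part t1 [q])
[13] deliver 0→3 → N3(part t1 [q])
[14] timeout(0) → N0(coor t2 [q])
[15] deliver 0→1 → N1(part t2 [q])
[16] deliver 1→0 → ∅
[17] deliver 0→2 → N2(part t2 [q])
[18] deliver 2→0 → ∅
[19] deliver 0→4 → N4(part t2 [q])
[20] deliver 4→0 → ∅
[21] deliver 1→4 → ∅
[22] propose(0,'w') → N0(coor t3 [q])

q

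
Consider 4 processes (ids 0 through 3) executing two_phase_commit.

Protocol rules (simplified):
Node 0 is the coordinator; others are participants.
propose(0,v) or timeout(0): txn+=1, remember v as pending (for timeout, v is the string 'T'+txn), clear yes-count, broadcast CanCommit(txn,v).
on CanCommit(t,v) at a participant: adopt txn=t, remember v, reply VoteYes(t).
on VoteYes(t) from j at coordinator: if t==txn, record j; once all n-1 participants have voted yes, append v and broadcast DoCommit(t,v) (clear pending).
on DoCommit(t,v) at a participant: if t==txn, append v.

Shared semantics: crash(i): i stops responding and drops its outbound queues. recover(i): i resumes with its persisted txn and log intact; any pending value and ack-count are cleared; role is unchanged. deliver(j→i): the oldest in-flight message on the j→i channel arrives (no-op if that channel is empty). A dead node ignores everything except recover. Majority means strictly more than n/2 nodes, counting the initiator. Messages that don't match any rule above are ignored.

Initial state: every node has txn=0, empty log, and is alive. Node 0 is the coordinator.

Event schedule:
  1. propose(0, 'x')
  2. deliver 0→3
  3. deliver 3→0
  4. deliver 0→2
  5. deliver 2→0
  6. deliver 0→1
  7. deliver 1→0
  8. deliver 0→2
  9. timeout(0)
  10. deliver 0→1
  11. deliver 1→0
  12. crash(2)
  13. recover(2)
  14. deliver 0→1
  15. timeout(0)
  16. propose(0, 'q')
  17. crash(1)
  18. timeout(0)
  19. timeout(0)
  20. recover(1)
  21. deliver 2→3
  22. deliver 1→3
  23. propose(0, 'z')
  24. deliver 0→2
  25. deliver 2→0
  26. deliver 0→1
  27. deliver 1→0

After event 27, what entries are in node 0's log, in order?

x

step 1 propose(0,'x'): 0={coor,t=1,log=-}
step 2 deliver 0→3: 3={part,t=1,log=-}
step 3 deliver 3→0: —
step 4 deliver 0→2: 2={part,t=1,log=-}
step 5 deliver 2→0: —
step 6 deliver 0→1: 1={part,t=1,log=-}
step 7 deliver 1→0: 0={coor,t=1,log=x}
step 8 deliver 0→2: 2={part,t=1,log=x}
step 9 timeout(0): 0={coor,t=2,log=x}
step 10 deliver 0→1: 1={part,t=1,log=x}
step 11 deliver 1→0: —
step 12 crash(2): 2={✗part,t=1,log=x}
step 13 recover(2): 2={part,t=1,log=x}
step 14 deliver 0→1: 1={part,t=2,log=x}
step 15 timeout(0): 0={coor,t=3,log=x}
step 16 propose(0,'q'): 0={coor,t=4,log=x}
step 17 crash(1): 1={✗part,t=2,log=x}
step 18 timeout(0): 0={coor,t=5,log=x}
step 19 timeout(0): 0={coor,t=6,log=x}
step 20 recover(1): 1={part,t=2,log=x}
step 21 deliver 2→3: —
step 22 deliver 1→3: —
step 23 propose(0,'z'): 0={coor,t=7,log=x}
step 24 deliver 0→2: 2={part,t=2,log=x}
step 25 deliver 2→0: —
step 26 deliver 0→1: 1={part,t=3,log=x}
step 27 deliver 1→0: —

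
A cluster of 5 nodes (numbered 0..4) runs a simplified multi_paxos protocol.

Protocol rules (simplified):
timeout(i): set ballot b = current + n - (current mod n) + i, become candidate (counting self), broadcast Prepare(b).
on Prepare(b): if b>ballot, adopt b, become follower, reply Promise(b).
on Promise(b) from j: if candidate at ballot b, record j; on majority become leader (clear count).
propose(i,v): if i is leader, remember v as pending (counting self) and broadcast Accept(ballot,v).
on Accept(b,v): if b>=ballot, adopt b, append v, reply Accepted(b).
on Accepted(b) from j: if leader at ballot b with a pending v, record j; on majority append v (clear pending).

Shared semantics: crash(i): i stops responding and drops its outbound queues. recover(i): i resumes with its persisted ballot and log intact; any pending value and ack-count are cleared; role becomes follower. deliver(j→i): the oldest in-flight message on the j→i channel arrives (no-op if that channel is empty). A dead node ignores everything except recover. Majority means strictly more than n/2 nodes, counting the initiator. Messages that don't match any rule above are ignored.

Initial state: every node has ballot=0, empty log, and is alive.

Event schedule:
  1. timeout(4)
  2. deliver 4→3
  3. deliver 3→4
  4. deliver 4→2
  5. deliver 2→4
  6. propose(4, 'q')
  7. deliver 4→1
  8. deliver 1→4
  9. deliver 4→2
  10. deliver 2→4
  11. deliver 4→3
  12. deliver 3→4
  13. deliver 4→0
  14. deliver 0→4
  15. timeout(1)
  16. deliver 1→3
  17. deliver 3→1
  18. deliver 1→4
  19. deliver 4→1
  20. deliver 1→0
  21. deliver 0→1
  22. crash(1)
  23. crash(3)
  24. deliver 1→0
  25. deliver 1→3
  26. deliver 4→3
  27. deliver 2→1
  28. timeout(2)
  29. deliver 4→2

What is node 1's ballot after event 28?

11

step 1 timeout(4): 4={cand,b=9,log=-}
step 2 deliver 4→3: 3={foll,b=9,log=-}
step 3 deliver 3→4: —
step 4 deliver 4→2: 2={foll,b=9,log=-}
step 5 deliver 2→4: 4={lead,b=9,log=-}
step 6 propose(4,'q'): —
step 7 deliver 4→1: 1={foll,b=9,log=-}
step 8 deliver 1→4: —
step 9 deliver 4→2: 2={foll,b=9,log=q}
step 10 deliver 2→4: —
step 11 deliver 4→3: 3={foll,b=9,log=q}
step 12 deliver 3→4: 4={lead,b=9,log=q}
step 13 deliver 4→0: 0={foll,b=9,log=-}
step 14 deliver 0→4: —
step 15 timeout(1): 1={cand,b=11,log=-}
step 16 deliver 1→3: 3={foll,b=11,log=q}
step 17 deliver 3→1: —
step 18 deliver 1→4: 4={foll,b=11,log=q}
step 19 deliver 4→1: —
step 20 deliver 1→0: 0={foll,b=11,log=-}
step 21 deliver 0→1: 1={lead,b=11,log=-}
step 22 crash(1): 1={✗lead,b=11,log=-}
step 23 crash(3): 3={✗foll,b=11,log=q}
step 24 deliver 1→0: —
step 25 deliver 1→3: —
step 26 deliver 4→3: —
step 27 deliver 2→1: —
step 28 timeout(2): 2={cand,b=12,log=q}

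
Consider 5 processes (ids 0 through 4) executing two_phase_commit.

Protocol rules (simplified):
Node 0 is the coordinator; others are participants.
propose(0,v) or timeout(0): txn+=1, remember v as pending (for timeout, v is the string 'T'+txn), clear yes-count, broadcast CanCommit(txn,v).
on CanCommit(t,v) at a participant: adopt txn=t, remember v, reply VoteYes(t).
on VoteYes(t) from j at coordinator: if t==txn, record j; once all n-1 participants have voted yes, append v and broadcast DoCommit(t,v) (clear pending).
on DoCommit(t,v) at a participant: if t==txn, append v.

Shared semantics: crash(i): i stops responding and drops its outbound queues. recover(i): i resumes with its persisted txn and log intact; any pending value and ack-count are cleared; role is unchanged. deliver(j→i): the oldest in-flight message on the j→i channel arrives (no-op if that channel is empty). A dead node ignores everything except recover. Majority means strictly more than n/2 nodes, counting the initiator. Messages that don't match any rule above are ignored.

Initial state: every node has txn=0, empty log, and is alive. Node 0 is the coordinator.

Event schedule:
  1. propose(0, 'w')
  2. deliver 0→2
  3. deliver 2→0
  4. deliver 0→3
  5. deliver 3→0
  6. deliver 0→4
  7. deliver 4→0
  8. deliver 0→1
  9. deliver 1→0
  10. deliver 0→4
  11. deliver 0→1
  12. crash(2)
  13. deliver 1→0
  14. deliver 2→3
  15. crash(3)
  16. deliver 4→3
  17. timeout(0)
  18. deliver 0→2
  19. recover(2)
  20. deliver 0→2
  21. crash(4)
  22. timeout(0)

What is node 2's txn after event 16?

1

step 1 propose(0,'w'): 0={coor,t=1,log=-}
step 2 deliver 0→2: 2={part,t=1,log=-}
step 3 deliver 2→0: —
step 4 deliver 0→3: 3={part,t=1,log=-}
step 5 deliver 3→0: —
step 6 deliver 0→4: 4={part,t=1,log=-}
step 7 deliver 4→0: —
step 8 deliver 0→1: 1={part,t=1,log=-}
step 9 deliver 1→0: 0={coor,t=1,log=w}
step 10 deliver 0→4: 4={part,t=1,log=w}
step 11 deliver 0→1: 1={part,t=1,log=w}
step 12 crash(2): 2={✗part,t=1,log=-}
step 13 deliver 1→0: —
step 14 deliver 2→3: —
step 15 crash(3): 3={✗part,t=1,log=-}
step 16 deliver 4→3: —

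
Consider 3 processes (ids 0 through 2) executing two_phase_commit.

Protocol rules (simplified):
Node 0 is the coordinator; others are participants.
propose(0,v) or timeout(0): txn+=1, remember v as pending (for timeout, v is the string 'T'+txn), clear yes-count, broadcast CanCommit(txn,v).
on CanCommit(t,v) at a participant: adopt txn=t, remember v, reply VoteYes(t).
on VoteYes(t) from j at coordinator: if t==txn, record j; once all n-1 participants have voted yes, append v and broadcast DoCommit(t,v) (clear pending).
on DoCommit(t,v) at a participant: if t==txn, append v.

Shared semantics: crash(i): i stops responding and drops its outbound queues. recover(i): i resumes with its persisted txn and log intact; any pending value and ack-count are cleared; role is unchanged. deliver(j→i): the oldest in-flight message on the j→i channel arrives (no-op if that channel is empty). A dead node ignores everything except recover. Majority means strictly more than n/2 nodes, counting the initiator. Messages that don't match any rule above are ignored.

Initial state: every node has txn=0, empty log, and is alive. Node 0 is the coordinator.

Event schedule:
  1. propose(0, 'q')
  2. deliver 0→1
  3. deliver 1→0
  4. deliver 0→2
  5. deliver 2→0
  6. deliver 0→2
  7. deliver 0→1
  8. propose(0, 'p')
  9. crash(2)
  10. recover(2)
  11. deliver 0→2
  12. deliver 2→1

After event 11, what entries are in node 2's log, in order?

q

after 1 — propose(0,'q'): n0:coor/t1/[-]
after 2 — deliver 0→1: n1:part/t1/[-]
after 3 — deliver 1→0: ·
after 4 — deliver 0→2: n2:part/t1/[-]
after 5 — deliver 2→0: n0:coor/t1/[q]
after 6 — deliver 0→2: n2:part/t1/[q]
after 7 — deliver 0→1: n1:part/t1/[q]
after 8 — propose(0,'p'): n0:coor/t2/[q]
after 9 — crash(2): n2:✗part/t1/[q]
after 10 — recover(2): n2:part/t1/[q]
after 11 — deliver 0→2: n2:part/t2/[q]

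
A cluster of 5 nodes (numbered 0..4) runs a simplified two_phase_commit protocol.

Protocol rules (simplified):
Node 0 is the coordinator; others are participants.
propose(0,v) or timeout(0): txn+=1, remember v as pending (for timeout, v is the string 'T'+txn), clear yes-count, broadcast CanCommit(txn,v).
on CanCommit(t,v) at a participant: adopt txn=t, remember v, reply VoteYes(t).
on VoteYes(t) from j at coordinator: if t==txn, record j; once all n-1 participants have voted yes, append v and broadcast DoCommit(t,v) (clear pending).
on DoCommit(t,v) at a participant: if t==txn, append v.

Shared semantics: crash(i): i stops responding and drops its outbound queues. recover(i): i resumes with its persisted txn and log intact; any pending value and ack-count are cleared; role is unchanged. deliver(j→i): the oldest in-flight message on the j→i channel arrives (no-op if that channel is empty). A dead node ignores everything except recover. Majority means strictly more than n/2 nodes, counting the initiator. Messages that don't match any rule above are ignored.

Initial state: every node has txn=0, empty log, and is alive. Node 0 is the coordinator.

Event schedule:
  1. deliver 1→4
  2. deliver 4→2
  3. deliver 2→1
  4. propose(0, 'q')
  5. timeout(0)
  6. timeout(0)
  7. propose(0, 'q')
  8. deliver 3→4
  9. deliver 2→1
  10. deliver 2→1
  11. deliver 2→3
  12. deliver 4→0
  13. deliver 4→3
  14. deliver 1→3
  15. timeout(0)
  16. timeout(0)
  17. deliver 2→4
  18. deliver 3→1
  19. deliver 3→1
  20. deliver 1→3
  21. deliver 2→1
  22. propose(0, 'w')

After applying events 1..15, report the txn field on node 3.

after 1 — deliver 1→4: ·
after 2 — deliver 4→2: ·
after 3 — deliver 2→1: ·
after 4 — propose(0,'q'): n0:coor/t1/[-]
after 5 — timeout(0): n0:coor/t2/[-]
after 6 — timeout(0): n0:coor/t3/[-]
after 7 — propose(0,'q'): n0:coor/t4/[-]
after 8 — deliver 3→4: ·
after 9 — deliver 2→1: ·
after 10 — deliver 2→1: ·
after 11 — deliver 2→3: ·
after 12 — deliver 4→0: ·
after 13 — deliver 4→3: ·
after 14 — deliver 1→3: ·
after 15 — timeout(0): n0:coor/t5/[-]

0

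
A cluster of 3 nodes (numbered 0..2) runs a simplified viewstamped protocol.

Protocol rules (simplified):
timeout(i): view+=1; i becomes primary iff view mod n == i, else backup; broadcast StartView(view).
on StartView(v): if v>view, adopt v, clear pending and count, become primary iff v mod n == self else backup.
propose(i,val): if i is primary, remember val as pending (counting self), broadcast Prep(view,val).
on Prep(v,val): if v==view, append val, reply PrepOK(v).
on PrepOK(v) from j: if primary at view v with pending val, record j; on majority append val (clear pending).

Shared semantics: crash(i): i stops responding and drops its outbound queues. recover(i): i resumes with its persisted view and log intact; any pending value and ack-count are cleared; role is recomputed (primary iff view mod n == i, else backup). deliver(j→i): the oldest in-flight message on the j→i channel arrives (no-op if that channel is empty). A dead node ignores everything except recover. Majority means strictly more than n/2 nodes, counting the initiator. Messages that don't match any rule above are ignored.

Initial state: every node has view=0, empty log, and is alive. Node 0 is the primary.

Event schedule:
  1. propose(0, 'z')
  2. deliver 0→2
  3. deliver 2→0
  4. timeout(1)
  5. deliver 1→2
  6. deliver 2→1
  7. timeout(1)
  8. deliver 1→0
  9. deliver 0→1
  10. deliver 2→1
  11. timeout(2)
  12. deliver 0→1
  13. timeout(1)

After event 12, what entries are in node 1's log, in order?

empty

e1 propose(0,'z'): ·
e2 deliver 0→2: 2[back,v=0,z]
e3 deliver 2→0: 0[prim,v=0,z]
e4 timeout(1): 1[prim,v=1,-]
e5 deliver 1→2: 2[back,v=1,z]
e6 deliver 2→1: ·
e7 timeout(1): 1[back,v=2,-]
e8 deliver 1→0: 0[back,v=1,z]
e9 deliver 0→1: ·
e10 deliver 2→1: ·
e11 timeout(2): 2[prim,v=2,z]
e12 deliver 0→1: ·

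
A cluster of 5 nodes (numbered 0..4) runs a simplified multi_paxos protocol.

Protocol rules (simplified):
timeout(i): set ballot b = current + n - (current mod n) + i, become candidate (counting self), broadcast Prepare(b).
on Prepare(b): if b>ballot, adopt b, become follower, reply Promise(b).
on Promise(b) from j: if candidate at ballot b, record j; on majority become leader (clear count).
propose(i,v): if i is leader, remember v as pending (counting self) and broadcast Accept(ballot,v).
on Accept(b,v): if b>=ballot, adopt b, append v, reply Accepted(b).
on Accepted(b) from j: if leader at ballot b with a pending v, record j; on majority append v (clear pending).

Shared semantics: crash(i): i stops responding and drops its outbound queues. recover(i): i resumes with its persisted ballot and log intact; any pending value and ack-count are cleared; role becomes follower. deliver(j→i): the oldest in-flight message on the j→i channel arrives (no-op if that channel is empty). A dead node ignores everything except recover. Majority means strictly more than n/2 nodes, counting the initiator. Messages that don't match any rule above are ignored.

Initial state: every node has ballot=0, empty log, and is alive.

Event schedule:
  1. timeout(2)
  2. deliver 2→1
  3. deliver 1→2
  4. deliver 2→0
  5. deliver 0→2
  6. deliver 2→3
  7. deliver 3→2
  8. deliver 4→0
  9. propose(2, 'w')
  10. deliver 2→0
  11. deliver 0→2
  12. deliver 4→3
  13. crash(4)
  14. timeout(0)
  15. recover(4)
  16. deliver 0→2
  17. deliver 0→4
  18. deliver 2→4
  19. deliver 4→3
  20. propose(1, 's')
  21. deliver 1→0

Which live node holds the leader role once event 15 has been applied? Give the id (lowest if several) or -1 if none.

2

[1] timeout(2) → N2(cand b7 [-])
[2] deliver 2→1 → N1(foll b7 [-])
[3] deliver 1→2 → ∅
[4] deliver 2→0 → N0(foll b7 [-])
[5] deliver 0→2 → N2(lead b7 [-])
[6] deliver 2→3 → N3(foll b7 [-])
[7] deliver 3→2 → ∅
[8] deliver 4→0 → ∅
[9] propose(2,'w') → ∅
[10] deliver 2→0 → N0(foll b7 [w])
[11] deliver 0→2 → ∅
[12] deliver 4→3 → ∅
[13] crash(4) → N4(✗foll b0 [-])
[14] timeout(0) → N0(cand b10 [w])
[15] recover(4) → N4(foll b0 [-])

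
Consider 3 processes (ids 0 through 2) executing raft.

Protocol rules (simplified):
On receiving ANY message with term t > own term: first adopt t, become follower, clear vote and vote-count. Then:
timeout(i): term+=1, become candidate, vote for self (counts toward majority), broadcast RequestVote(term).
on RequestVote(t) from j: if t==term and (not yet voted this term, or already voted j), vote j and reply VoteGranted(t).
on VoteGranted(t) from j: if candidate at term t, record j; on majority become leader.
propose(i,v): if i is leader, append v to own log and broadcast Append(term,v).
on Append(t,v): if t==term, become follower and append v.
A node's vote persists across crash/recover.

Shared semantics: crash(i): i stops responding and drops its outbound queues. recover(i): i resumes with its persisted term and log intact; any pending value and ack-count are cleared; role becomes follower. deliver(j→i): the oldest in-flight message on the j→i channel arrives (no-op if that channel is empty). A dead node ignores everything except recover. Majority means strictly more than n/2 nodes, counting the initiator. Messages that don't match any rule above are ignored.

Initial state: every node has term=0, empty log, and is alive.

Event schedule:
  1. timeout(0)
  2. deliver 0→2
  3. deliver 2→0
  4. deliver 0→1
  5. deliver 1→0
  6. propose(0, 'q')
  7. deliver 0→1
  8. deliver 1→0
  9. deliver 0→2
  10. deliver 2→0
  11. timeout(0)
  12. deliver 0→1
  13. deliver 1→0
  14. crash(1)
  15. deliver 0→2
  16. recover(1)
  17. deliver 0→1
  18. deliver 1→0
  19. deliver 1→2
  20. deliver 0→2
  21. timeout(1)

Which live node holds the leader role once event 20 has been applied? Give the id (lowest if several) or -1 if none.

0

step 1 timeout(0): 0={cand,t=1,log=-}
step 2 deliver 0→2: 2={foll,t=1,log=-}
step 3 deliver 2→0: 0={lead,t=1,log=-}
step 4 deliver 0→1: 1={foll,t=1,log=-}
step 5 deliver 1→0: —
step 6 propose(0,'q'): 0={lead,t=1,log=q}
step 7 deliver 0→1: 1={foll,t=1,log=q}
step 8 deliver 1→0: —
step 9 deliver 0→2: 2={foll,t=1,log=q}
step 10 deliver 2→0: —
step 11 timeout(0): 0={cand,t=2,log=q}
step 12 deliver 0→1: 1={foll,t=2,log=q}
step 13 deliver 1→0: 0={lead,t=2,log=q}
step 14 crash(1): 1={✗foll,t=2,log=q}
step 15 deliver 0→2: 2={foll,t=2,log=q}
step 16 recover(1): 1={foll,t=2,log=q}
step 17 deliver 0→1: —
step 18 deliver 1→0: —
step 19 deliver 1→2: —
step 20 deliver 0→2: —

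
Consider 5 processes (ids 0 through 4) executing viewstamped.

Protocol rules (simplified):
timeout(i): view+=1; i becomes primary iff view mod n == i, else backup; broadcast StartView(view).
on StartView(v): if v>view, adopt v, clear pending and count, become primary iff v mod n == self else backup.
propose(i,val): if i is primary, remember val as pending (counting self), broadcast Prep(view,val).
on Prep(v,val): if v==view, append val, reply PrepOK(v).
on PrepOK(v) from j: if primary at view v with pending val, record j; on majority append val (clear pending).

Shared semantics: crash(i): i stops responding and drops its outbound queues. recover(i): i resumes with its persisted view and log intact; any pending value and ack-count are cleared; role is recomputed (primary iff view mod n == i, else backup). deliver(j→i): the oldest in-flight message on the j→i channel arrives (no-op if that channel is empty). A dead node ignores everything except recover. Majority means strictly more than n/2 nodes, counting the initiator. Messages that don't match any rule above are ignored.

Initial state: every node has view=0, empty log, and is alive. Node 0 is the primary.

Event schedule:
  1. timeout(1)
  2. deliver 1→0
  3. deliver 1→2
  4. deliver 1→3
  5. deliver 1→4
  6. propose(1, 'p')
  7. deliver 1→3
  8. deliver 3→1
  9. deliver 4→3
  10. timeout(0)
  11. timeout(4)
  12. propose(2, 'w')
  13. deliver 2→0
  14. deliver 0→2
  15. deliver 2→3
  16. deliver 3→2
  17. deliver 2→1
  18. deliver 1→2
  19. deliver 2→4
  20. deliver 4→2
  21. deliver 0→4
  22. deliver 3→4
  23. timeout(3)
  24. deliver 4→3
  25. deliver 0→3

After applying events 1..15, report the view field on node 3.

1

e1 timeout(1): 1[prim,v=1,-]
e2 deliver 1→0: 0[back,v=1,-]
e3 deliver 1→2: 2[back,v=1,-]
e4 deliver 1→3: 3[back,v=1,-]
e5 deliver 1→4: 4[back,v=1,-]
e6 propose(1,'p'): ·
e7 deliver 1→3: 3[back,v=1,p]
e8 deliver 3→1: ·
e9 deliver 4→3: ·
e10 timeout(0): 0[back,v=2,-]
e11 timeout(4): 4[back,v=2,-]
e12 propose(2,'w'): ·
e13 deliver 2→0: ·
e14 deliver 0→2: 2[prim,v=2,-]
e15 deliver 2→3: ·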